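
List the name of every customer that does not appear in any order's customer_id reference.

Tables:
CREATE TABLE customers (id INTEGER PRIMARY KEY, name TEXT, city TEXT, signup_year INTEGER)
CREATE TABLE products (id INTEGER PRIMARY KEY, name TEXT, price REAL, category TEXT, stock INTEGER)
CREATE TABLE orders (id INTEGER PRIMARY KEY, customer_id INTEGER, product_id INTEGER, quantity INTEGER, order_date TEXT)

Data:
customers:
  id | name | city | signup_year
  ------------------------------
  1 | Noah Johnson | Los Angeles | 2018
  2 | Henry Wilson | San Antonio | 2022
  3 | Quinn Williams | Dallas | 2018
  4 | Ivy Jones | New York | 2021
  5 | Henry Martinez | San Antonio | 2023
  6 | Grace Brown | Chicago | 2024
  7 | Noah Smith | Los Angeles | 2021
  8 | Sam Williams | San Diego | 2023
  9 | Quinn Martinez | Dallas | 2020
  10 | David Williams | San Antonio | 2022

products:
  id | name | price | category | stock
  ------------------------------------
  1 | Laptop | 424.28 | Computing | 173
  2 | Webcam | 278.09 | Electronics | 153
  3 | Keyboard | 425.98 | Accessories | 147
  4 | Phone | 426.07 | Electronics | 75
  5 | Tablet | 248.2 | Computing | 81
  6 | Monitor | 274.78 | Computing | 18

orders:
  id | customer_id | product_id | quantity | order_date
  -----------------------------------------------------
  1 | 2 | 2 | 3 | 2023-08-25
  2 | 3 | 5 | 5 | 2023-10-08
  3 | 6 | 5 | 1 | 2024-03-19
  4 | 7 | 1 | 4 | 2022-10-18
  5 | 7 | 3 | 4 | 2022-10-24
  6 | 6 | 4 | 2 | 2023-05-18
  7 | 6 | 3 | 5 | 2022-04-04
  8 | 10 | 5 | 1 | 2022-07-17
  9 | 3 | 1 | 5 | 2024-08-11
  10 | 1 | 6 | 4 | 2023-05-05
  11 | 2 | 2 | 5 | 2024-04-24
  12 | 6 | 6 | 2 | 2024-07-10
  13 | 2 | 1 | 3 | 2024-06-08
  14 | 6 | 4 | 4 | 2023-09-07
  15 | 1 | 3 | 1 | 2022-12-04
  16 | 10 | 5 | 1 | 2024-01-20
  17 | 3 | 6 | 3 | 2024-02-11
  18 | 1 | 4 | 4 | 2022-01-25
SELECT p.name FROM customers p LEFT JOIN orders c ON c.customer_id = p.id WHERE c.id IS NULL

Execution result:
name
Ivy Jones
Henry Martinez
Sam Williams
Quinn Martinez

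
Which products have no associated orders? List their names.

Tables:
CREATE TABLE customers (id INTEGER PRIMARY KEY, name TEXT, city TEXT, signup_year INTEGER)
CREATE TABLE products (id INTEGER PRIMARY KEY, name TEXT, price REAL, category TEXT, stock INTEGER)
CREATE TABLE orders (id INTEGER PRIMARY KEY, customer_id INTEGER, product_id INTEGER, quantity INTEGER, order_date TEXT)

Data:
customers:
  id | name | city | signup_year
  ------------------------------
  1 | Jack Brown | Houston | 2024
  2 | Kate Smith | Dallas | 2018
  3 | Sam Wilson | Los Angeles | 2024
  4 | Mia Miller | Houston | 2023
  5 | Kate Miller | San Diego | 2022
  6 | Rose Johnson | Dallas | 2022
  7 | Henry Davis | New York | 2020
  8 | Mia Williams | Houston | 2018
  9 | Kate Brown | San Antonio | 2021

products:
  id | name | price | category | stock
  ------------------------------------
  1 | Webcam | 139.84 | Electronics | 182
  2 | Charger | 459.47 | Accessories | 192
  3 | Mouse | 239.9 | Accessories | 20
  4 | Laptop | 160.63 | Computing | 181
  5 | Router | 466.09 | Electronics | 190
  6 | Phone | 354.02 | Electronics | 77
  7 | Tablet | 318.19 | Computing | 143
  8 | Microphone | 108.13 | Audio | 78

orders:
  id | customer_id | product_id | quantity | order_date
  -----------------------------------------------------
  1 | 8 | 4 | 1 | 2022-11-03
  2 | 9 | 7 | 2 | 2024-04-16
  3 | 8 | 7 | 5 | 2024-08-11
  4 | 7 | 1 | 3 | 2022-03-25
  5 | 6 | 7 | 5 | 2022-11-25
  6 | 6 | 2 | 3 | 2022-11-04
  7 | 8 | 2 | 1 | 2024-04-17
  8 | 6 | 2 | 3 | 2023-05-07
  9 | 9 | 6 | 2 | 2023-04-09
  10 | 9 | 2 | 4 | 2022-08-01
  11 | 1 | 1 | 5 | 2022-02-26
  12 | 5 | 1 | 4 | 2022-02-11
SELECT p.name FROM products p LEFT JOIN orders c ON c.product_id = p.id WHERE c.id IS NULL

Execution result:
name
Mouse
Router
Microphone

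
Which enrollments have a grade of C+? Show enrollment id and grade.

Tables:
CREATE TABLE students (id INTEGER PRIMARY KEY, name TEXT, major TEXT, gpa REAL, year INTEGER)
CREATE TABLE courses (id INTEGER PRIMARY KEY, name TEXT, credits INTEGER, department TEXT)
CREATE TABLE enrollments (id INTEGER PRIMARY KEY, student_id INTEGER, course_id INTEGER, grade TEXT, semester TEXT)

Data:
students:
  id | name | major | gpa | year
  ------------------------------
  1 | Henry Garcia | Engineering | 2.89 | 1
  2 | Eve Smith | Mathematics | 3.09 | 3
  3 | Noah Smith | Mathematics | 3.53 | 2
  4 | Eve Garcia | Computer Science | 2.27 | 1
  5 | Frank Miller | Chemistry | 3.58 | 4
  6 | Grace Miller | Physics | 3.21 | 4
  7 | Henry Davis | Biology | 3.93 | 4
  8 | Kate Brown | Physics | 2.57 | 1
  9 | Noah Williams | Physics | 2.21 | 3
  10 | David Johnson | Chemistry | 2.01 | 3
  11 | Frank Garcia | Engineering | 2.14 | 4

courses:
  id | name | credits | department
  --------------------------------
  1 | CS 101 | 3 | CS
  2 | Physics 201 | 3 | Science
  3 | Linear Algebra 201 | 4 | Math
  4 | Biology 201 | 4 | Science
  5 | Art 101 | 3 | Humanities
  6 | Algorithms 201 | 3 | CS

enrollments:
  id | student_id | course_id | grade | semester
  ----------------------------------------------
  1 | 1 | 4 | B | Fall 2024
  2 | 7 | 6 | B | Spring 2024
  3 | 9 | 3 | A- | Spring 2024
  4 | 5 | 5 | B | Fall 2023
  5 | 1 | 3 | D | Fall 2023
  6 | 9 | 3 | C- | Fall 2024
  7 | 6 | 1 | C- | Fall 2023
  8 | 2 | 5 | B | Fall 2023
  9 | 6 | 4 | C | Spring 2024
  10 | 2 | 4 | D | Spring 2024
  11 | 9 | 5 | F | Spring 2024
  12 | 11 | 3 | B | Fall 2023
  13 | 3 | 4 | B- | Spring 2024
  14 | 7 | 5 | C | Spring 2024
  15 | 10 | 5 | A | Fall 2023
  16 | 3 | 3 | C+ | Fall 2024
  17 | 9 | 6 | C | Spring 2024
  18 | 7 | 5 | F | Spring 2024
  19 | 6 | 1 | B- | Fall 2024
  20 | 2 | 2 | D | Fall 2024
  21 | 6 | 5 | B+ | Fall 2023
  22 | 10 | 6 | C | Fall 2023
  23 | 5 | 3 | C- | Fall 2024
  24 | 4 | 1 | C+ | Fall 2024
SELECT id, grade FROM enrollments WHERE grade = 'C+'

Execution result:
id | grade
16 | C+
24 | C+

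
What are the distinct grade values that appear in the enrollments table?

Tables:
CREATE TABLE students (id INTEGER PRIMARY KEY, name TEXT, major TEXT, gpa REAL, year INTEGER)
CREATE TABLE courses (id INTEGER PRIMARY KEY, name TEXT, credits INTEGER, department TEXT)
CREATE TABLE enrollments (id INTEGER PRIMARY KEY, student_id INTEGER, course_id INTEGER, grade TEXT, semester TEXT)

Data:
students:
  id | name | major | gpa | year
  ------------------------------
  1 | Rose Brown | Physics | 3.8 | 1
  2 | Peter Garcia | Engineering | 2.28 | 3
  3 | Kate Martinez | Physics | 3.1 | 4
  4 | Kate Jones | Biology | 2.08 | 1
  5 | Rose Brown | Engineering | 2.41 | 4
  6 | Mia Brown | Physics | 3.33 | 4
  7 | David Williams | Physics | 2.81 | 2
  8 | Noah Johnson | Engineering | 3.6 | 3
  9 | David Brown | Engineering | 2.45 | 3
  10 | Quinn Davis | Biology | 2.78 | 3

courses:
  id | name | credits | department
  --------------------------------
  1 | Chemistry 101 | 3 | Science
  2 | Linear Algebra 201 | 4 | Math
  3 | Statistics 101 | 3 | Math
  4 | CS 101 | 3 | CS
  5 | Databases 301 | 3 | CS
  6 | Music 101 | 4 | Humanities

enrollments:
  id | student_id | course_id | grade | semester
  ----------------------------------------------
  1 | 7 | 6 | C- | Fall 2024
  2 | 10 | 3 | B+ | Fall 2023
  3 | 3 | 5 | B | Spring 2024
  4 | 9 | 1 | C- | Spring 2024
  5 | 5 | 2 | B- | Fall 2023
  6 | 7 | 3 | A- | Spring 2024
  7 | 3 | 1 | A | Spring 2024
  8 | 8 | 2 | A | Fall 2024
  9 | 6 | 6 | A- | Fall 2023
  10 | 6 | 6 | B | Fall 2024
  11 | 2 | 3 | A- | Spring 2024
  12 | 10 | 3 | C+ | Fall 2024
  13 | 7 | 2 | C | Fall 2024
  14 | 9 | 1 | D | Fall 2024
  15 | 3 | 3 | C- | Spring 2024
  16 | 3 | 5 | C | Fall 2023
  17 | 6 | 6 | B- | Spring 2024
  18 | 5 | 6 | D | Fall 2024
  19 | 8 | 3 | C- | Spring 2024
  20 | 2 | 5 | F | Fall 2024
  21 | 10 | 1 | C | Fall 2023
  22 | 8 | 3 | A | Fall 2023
SELECT DISTINCT grade FROM enrollments

Execution result:
grade
C-
B+
B
B-
A-
A
C+
C
D
F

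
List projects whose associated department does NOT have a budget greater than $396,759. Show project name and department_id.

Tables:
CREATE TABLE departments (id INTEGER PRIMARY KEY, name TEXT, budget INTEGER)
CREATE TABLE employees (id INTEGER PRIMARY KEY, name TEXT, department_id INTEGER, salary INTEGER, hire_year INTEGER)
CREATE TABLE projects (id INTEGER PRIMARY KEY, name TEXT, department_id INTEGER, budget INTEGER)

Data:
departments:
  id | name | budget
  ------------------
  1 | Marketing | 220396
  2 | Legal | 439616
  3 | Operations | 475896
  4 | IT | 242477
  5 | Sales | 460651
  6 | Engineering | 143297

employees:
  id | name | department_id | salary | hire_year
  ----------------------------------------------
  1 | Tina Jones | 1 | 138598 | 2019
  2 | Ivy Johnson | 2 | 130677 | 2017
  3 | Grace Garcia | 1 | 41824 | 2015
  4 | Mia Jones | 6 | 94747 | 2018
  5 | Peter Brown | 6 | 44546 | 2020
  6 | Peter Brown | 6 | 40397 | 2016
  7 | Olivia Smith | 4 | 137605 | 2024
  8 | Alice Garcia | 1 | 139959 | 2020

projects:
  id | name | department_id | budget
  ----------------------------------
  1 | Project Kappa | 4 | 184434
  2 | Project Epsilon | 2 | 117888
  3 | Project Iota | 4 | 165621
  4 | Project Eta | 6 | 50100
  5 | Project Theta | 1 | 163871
SELECT name, department_id FROM projects WHERE department_id NOT IN (SELECT id FROM departments WHERE budget > 396759)

Execution result:
name | department_id
Project Kappa | 4
Project Iota | 4
Project Eta | 6
Project Theta | 1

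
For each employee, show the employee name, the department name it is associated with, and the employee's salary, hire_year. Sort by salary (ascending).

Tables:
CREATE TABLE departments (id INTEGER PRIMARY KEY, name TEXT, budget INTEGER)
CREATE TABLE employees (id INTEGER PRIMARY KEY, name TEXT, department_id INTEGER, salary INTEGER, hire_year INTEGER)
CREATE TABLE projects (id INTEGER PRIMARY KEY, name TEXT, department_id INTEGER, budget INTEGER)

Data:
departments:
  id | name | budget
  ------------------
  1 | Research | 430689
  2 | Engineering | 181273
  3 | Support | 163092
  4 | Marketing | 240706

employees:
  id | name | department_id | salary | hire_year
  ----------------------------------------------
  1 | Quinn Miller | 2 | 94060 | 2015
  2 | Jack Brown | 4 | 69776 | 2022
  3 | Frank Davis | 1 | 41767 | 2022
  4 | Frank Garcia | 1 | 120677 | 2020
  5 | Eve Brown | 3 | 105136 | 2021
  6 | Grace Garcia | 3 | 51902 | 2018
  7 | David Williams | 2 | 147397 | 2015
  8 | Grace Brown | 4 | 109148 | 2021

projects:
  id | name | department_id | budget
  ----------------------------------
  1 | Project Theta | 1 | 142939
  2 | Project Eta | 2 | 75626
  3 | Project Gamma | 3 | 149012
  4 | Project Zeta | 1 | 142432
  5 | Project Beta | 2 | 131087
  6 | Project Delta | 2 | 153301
SELECT c.name, p.name AS department, c.salary, c.hire_year FROM employees c JOIN departments p ON c.department_id = p.id ORDER BY c.salary ASC

Execution result:
name | department | salary | hire_year
Frank Davis | Research | 41767 | 2022
Grace Garcia | Support | 51902 | 2018
Jack Brown | Marketing | 69776 | 2022
Quinn Miller | Engineering | 94060 | 2015
Eve Brown | Support | 105136 | 2021
Grace Brown | Marketing | 109148 | 2021
Frank Garcia | Research | 120677 | 2020
David Williams | Engineering | 147397 | 2015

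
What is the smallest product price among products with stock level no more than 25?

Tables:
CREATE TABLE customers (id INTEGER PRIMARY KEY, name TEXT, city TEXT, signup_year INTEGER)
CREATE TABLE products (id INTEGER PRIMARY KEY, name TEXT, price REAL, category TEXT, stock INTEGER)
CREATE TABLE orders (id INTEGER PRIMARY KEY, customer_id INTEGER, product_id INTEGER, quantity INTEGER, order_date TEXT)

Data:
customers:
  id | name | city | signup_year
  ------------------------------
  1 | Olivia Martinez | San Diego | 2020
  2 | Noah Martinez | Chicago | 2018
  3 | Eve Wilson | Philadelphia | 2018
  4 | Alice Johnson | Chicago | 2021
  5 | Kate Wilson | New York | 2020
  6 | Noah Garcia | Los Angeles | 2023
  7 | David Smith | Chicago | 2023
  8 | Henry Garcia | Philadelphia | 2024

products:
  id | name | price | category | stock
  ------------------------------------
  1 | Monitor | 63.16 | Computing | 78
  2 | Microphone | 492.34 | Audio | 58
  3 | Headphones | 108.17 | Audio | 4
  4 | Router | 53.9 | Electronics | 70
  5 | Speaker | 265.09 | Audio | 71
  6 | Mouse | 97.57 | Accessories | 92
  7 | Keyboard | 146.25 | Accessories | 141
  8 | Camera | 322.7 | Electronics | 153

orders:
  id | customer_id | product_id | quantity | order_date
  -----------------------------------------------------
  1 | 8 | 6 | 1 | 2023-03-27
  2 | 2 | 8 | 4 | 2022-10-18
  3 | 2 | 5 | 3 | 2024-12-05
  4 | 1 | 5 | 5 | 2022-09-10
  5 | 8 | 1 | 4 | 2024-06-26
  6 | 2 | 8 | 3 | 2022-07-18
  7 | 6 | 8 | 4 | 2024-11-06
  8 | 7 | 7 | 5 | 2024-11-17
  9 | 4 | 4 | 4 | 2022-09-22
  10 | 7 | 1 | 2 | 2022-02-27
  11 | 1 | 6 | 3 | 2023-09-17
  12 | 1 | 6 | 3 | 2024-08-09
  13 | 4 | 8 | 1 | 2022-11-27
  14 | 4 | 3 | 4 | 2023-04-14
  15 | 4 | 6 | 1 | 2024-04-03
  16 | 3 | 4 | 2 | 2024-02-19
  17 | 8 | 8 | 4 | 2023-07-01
SELECT MIN(price) FROM products WHERE stock <= 25

Execution result:
108.17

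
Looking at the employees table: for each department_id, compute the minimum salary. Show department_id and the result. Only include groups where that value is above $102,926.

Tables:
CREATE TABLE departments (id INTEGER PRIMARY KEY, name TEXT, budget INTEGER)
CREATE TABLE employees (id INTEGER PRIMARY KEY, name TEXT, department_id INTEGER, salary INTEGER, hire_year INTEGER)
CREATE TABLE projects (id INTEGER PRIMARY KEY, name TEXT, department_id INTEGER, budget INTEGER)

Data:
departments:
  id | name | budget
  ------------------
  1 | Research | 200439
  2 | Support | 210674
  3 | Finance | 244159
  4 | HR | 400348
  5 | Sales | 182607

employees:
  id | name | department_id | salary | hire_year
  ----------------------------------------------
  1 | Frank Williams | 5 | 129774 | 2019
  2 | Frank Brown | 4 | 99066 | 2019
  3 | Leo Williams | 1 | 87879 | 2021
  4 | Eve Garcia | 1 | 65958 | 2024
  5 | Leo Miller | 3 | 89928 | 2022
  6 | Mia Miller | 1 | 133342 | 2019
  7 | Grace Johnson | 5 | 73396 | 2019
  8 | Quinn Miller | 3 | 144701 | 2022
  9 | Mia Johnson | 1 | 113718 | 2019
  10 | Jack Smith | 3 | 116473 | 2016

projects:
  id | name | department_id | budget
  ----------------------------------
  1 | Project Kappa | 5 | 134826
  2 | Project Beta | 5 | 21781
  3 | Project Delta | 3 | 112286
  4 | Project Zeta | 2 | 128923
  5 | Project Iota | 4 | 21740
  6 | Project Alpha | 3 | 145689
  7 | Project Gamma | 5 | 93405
SELECT department_id, MIN(salary) AS min_salary FROM employees GROUP BY department_id HAVING MIN(salary) > 102926

Execution result:
(no rows)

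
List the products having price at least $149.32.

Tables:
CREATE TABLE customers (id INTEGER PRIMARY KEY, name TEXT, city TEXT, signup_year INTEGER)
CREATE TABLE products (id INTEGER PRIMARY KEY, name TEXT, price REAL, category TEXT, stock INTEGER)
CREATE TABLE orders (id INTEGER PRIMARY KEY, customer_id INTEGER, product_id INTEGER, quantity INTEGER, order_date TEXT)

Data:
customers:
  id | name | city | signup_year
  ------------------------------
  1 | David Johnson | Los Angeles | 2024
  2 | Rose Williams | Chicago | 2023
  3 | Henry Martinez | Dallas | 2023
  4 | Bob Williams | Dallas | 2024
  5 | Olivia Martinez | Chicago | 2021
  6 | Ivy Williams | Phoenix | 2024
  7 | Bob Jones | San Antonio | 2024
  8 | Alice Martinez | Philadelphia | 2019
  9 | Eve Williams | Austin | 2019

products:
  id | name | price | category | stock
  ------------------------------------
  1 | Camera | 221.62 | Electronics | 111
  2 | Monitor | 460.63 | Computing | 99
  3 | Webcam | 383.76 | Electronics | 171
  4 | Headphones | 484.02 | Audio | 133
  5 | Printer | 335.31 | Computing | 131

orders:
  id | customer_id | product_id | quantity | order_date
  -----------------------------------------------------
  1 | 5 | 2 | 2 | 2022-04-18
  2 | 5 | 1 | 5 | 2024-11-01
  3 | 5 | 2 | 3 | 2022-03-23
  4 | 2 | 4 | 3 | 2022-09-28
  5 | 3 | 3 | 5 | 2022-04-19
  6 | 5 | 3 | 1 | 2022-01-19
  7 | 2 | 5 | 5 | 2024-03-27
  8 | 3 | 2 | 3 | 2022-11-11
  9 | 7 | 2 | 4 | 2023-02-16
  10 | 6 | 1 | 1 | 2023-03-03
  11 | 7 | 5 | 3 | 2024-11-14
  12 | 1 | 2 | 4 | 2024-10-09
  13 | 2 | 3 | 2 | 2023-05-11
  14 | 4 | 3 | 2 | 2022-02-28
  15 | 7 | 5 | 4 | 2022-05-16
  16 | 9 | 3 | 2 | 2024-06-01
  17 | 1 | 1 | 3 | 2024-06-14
SELECT name, price FROM products WHERE price >= 149.32

Execution result:
name | price
Camera | 221.62
Monitor | 460.63
Webcam | 383.76
Headphones | 484.02
Printer | 335.31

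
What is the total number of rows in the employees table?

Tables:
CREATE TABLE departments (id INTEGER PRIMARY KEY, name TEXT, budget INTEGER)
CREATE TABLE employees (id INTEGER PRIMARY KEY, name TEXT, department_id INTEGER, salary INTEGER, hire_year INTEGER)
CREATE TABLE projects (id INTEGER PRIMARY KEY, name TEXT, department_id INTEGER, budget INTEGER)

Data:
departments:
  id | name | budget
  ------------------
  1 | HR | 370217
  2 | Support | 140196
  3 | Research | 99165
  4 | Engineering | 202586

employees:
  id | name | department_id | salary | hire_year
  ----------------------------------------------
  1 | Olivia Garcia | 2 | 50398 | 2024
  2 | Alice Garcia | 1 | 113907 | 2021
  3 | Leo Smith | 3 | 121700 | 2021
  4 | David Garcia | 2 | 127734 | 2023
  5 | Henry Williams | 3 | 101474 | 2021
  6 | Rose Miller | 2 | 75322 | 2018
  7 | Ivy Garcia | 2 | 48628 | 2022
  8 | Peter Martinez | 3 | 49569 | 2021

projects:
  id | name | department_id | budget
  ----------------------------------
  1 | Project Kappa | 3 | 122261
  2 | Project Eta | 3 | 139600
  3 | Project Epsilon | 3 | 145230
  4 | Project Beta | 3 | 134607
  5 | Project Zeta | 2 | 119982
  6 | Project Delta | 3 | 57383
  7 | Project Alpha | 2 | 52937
SELECT COUNT(*) FROM employees

Execution result:
8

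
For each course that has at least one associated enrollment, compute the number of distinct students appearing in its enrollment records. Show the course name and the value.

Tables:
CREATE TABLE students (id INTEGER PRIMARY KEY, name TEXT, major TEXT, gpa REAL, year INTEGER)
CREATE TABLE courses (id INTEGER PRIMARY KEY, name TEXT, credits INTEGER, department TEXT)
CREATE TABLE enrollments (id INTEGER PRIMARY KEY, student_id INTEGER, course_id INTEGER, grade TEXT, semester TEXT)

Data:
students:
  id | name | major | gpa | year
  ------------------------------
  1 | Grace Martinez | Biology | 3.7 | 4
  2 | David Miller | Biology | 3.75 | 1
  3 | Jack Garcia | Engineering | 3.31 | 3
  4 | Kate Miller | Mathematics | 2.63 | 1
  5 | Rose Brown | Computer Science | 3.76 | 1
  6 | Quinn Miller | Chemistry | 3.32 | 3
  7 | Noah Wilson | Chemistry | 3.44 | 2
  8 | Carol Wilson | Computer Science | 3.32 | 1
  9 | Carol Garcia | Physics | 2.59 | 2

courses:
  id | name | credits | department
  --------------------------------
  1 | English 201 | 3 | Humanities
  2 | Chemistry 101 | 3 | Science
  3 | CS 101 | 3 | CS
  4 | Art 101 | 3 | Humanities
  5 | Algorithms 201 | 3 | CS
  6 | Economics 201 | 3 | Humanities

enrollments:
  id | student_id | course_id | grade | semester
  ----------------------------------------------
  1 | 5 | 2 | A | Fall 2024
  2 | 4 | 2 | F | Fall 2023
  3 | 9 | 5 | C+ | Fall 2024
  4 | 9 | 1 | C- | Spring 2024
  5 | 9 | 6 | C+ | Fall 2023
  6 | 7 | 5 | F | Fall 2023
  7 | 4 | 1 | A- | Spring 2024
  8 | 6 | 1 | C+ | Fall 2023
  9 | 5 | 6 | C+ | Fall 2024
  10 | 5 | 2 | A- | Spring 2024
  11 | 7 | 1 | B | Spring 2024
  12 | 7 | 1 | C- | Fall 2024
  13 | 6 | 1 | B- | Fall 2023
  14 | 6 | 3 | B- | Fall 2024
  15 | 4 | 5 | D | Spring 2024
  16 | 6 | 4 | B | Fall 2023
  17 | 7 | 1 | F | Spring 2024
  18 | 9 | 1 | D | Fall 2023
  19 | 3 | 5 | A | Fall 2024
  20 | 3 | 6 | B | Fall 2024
SELECT p.name, COUNT(DISTINCT c.student_id) AS distinct_student_count FROM enrollments c JOIN courses p ON c.course_id = p.id GROUP BY p.id, p.name

Execution result:
name | distinct_student_count
English 201 | 4
Chemistry 101 | 2
CS 101 | 1
Art 101 | 1
Algorithms 201 | 4
Economics 201 | 3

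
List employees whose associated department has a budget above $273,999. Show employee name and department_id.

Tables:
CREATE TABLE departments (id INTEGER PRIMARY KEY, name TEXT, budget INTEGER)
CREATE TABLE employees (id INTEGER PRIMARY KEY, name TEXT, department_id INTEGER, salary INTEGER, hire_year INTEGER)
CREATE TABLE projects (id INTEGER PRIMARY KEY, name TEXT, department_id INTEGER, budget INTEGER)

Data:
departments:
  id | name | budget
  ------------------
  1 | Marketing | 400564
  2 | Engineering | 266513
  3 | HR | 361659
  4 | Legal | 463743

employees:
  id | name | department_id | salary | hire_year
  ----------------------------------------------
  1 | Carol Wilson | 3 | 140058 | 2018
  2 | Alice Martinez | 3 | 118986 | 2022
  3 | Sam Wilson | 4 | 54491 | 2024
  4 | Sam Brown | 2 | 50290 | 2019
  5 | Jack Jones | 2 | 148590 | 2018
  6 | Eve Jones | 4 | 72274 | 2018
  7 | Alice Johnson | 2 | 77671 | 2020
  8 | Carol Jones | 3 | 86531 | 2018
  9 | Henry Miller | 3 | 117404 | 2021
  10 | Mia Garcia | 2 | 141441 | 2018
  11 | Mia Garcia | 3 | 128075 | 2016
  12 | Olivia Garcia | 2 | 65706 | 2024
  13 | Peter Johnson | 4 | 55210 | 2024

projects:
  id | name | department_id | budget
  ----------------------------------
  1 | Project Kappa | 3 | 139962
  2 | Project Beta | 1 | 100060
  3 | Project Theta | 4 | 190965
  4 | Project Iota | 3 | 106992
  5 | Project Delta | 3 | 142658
SELECT name, department_id FROM employees WHERE department_id IN (SELECT id FROM departments WHERE budget > 273999)

Execution result:
name | department_id
Carol Wilson | 3
Alice Martinez | 3
Sam Wilson | 4
Eve Jones | 4
Carol Jones | 3
Henry Miller | 3
Mia Garcia | 3
Peter Johnson | 4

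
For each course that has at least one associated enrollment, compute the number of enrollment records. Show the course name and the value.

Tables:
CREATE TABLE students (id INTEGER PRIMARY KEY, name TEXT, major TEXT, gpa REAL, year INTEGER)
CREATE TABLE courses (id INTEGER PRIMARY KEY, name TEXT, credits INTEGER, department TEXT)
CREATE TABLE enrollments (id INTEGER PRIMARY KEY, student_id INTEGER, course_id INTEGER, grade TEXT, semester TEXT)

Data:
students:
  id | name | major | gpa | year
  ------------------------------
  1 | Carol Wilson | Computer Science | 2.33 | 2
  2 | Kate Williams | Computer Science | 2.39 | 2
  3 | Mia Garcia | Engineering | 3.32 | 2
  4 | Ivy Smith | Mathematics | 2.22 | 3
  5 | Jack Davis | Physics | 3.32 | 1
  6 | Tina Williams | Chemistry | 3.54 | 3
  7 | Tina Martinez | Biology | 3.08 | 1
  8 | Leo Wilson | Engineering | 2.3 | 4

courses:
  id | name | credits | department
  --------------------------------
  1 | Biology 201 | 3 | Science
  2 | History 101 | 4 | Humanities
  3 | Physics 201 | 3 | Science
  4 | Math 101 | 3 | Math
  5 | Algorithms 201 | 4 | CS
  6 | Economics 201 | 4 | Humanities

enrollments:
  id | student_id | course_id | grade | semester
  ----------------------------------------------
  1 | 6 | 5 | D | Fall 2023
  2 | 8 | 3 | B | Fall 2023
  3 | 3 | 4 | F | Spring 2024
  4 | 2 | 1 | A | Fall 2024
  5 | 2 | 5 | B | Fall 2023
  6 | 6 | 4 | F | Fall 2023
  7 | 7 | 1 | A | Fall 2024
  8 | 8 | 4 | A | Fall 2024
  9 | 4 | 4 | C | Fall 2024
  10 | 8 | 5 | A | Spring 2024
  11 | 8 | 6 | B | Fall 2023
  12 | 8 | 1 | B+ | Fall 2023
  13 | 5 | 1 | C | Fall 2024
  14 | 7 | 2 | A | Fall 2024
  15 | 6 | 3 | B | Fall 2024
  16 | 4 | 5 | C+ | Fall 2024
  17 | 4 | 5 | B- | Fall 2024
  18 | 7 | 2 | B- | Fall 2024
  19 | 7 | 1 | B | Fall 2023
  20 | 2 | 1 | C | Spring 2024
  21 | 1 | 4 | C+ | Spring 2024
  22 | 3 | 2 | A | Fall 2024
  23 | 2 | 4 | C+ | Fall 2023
SELECT p.name, COUNT(*) AS n FROM enrollments c JOIN courses p ON c.course_id = p.id GROUP BY p.id, p.name

Execution result:
name | n
Biology 201 | 6
History 101 | 3
Physics 201 | 2
Math 101 | 6
Algorithms 201 | 5
Economics 201 | 1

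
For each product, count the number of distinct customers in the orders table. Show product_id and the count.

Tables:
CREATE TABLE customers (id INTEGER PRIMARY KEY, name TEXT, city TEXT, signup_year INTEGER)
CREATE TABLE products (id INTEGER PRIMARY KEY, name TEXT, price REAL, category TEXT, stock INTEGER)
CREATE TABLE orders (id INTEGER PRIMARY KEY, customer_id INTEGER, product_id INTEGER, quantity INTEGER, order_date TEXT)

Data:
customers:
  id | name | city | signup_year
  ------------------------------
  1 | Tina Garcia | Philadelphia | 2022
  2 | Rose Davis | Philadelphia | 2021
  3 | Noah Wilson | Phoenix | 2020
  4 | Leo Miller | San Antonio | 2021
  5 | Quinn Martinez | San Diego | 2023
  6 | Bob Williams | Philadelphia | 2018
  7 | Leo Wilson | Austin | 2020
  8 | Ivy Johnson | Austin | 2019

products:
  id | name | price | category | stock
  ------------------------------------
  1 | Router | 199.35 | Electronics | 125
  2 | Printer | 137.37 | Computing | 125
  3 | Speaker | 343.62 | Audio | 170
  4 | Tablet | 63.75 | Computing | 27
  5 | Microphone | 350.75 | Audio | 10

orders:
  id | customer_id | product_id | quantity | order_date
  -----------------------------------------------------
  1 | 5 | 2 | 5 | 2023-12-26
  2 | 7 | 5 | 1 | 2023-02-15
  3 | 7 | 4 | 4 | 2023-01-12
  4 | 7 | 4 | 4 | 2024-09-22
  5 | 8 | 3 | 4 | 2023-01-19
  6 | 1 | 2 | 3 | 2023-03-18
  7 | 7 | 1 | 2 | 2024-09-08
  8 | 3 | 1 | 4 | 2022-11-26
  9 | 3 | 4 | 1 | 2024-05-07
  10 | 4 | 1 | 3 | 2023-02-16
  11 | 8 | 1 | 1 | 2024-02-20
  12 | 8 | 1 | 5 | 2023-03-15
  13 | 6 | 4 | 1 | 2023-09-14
SELECT product_id, COUNT(DISTINCT customer_id) AS distinct_customer_count FROM orders GROUP BY product_id

Execution result:
product_id | distinct_customer_count
1 | 4
2 | 2
3 | 1
4 | 3
5 | 1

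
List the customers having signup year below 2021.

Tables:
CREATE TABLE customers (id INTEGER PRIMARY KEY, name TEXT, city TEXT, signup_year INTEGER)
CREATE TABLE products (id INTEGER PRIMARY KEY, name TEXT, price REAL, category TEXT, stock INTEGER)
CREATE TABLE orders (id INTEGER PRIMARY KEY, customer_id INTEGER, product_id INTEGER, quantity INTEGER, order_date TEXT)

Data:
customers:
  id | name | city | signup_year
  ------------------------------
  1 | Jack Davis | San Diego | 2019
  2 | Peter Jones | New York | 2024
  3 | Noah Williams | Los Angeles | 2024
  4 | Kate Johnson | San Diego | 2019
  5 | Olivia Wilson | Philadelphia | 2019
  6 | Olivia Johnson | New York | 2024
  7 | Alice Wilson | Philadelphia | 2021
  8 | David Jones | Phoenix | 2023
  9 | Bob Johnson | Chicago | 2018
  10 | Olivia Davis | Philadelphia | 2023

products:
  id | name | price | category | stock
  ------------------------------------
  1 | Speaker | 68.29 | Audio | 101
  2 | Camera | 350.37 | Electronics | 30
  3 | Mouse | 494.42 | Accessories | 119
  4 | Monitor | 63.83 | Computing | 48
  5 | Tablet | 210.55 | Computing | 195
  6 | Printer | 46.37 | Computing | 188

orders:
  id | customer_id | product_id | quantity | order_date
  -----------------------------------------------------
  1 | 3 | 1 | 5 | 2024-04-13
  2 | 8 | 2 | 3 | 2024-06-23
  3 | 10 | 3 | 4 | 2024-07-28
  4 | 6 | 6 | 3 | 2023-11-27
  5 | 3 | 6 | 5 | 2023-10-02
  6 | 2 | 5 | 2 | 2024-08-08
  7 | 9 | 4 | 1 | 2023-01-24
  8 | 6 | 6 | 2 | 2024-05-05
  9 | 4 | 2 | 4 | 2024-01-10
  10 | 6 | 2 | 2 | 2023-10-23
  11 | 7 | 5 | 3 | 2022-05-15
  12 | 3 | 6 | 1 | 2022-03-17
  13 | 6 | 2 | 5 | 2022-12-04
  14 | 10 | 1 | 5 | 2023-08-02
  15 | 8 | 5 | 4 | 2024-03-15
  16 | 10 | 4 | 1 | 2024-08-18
SELECT name, signup_year FROM customers WHERE signup_year < 2021

Execution result:
name | signup_year
Jack Davis | 2019
Kate Johnson | 2019
Olivia Wilson | 2019
Bob Johnson | 2018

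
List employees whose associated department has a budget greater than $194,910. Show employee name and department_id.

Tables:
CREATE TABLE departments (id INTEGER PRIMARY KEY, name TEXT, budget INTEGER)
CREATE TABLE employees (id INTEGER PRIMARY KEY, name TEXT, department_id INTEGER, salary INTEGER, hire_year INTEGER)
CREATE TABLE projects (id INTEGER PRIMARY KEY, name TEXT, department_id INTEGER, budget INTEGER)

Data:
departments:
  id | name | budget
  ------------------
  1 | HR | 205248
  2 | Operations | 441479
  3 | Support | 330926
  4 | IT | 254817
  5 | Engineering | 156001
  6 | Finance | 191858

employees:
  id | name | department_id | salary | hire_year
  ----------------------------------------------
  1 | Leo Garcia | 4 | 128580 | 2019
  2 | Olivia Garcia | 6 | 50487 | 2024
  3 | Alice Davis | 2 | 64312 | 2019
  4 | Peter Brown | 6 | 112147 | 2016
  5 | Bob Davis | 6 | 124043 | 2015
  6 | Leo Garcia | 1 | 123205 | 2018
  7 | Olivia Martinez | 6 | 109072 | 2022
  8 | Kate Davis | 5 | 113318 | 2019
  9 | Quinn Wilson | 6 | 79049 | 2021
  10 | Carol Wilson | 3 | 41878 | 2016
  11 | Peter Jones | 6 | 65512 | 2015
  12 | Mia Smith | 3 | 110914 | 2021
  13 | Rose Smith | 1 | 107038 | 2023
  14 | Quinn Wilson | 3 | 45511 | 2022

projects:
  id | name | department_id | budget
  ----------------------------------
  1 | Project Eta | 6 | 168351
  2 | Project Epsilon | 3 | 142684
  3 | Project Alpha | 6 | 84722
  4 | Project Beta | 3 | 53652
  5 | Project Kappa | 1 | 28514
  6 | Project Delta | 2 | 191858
SELECT name, department_id FROM employees WHERE department_id IN (SELECT id FROM departments WHERE budget > 194910)

Execution result:
name | department_id
Leo Garcia | 4
Alice Davis | 2
Leo Garcia | 1
Carol Wilson | 3
Mia Smith | 3
Rose Smith | 1
Quinn Wilson | 3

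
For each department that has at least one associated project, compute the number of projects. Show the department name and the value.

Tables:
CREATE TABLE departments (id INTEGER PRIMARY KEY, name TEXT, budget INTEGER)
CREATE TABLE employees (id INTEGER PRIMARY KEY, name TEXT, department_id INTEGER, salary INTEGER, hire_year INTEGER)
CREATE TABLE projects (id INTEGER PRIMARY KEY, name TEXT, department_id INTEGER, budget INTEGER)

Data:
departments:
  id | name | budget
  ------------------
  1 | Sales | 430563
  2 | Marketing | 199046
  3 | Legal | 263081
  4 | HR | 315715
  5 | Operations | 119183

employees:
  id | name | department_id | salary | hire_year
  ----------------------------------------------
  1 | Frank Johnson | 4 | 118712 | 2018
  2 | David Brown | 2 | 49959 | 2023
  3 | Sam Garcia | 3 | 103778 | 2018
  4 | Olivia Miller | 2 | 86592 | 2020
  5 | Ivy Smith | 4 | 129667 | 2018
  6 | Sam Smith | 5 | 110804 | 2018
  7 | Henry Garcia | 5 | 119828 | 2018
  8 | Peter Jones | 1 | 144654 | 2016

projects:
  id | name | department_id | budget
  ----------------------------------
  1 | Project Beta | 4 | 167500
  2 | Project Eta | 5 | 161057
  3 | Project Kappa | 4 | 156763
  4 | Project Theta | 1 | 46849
SELECT p.name, COUNT(*) AS n FROM projects c JOIN departments p ON c.department_id = p.id GROUP BY p.id, p.name

Execution result:
name | n
Sales | 1
HR | 2
Operations | 1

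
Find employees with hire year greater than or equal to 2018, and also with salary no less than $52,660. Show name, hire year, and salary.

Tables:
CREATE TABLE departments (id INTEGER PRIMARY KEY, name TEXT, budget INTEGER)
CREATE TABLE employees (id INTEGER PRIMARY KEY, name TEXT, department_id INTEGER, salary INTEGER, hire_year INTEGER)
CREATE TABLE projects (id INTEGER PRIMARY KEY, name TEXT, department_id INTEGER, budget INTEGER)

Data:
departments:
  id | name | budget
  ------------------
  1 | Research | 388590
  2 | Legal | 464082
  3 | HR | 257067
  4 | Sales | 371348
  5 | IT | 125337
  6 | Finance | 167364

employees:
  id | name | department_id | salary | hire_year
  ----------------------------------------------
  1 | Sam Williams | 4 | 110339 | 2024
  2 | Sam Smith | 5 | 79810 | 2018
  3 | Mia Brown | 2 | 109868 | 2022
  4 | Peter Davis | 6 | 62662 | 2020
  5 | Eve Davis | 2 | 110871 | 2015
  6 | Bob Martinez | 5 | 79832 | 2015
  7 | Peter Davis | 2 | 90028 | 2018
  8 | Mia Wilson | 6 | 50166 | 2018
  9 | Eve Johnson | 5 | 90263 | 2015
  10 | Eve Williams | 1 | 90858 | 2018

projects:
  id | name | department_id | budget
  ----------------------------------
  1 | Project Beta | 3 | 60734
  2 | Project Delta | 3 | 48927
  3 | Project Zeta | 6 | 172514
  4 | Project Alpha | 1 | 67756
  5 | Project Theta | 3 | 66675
SELECT name, hire_year, salary FROM employees WHERE hire_year >= 2018 AND salary >= 52660

Execution result:
name | hire_year | salary
Sam Williams | 2024 | 110339
Sam Smith | 2018 | 79810
Mia Brown | 2022 | 109868
Peter Davis | 2020 | 62662
Peter Davis | 2018 | 90028
Eve Williams | 2018 | 90858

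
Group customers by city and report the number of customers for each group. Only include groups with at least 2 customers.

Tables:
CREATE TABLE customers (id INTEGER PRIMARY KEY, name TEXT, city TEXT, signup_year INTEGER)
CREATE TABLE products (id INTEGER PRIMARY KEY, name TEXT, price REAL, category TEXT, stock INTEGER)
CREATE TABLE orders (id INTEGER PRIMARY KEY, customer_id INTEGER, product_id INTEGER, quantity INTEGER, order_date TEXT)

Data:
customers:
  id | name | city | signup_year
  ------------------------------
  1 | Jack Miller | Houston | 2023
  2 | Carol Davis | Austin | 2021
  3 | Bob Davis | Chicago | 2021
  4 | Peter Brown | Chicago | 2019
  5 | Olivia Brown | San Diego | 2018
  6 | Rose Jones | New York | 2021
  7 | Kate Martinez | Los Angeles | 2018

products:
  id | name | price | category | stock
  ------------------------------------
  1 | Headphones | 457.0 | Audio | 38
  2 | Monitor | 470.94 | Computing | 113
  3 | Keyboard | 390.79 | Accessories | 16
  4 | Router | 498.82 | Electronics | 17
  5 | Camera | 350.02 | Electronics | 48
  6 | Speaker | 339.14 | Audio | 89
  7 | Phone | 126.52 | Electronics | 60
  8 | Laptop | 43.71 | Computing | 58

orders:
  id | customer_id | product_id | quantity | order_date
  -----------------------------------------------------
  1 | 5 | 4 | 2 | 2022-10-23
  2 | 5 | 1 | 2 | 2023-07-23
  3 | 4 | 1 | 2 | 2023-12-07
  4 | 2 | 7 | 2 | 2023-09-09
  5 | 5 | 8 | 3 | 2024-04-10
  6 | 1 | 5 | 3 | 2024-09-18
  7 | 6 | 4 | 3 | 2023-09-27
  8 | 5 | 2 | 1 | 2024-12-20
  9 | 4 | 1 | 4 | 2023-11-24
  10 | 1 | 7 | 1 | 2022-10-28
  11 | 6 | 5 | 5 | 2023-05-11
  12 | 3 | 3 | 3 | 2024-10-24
SELECT city, COUNT(*) AS n FROM customers GROUP BY city HAVING COUNT(*) >= 2

Execution result:
city | n
Chicago | 2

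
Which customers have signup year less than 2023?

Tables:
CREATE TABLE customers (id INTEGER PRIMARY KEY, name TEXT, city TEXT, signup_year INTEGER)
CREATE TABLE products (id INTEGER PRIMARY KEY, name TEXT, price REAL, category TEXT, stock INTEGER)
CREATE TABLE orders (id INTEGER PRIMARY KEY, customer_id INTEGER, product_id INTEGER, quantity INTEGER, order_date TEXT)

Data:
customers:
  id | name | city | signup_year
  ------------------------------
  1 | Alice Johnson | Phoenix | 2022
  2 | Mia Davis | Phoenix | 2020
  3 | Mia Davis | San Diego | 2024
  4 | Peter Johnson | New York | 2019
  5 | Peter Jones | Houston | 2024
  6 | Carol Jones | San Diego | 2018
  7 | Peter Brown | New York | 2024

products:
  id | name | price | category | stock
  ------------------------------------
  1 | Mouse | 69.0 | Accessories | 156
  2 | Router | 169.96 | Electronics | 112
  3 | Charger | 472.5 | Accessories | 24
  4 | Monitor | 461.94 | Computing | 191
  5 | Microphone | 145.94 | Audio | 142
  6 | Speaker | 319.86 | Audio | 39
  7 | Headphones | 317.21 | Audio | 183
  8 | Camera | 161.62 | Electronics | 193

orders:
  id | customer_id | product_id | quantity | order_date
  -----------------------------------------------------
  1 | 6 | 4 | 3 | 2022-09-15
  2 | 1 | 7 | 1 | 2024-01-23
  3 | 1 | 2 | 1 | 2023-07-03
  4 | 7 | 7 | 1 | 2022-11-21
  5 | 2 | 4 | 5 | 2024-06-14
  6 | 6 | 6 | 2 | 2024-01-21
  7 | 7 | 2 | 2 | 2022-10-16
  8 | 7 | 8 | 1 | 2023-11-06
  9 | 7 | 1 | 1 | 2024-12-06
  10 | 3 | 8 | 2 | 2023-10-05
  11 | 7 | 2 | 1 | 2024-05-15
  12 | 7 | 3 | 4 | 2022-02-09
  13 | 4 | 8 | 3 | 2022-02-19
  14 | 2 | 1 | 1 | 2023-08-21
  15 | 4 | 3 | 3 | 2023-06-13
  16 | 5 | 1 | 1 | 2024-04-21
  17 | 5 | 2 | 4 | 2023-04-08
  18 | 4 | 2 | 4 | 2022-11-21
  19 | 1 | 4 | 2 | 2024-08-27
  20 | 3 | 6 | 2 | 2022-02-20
SELECT name, signup_year FROM customers WHERE signup_year < 2023

Execution result:
name | signup_year
Alice Johnson | 2022
Mia Davis | 2020
Peter Johnson | 2019
Carol Jones | 2018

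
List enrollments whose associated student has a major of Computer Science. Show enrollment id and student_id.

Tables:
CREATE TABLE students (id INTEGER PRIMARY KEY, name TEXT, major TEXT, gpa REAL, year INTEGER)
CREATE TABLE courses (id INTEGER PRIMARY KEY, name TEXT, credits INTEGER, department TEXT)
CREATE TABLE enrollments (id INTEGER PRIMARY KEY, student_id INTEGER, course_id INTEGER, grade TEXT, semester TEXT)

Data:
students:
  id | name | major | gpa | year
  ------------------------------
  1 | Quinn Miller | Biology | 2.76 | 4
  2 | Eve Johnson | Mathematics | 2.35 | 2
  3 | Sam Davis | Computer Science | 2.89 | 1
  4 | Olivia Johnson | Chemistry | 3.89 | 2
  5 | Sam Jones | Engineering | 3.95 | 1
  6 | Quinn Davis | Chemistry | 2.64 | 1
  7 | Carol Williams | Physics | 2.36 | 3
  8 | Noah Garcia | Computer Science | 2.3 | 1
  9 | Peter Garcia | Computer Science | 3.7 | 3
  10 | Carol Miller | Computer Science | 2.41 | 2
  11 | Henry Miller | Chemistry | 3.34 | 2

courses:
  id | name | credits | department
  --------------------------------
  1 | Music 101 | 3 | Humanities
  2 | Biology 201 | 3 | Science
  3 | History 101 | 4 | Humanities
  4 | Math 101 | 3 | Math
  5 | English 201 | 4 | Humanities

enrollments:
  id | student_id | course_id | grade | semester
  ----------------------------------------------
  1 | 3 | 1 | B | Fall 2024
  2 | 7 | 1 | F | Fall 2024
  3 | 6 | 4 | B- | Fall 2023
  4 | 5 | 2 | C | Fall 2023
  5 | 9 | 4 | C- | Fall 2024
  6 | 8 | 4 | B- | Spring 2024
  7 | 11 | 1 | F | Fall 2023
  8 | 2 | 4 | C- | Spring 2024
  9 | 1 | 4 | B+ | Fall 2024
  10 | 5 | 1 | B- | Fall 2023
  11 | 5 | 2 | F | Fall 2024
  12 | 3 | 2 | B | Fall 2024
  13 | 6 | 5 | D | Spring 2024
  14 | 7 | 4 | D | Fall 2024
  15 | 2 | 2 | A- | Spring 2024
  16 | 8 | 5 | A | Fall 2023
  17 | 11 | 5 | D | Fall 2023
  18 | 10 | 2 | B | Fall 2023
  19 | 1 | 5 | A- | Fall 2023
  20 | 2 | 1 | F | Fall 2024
SELECT id, student_id FROM enrollments WHERE student_id IN (SELECT id FROM students WHERE major = 'Computer Science')

Execution result:
id | student_id
1 | 3
5 | 9
6 | 8
12 | 3
16 | 8
18 | 10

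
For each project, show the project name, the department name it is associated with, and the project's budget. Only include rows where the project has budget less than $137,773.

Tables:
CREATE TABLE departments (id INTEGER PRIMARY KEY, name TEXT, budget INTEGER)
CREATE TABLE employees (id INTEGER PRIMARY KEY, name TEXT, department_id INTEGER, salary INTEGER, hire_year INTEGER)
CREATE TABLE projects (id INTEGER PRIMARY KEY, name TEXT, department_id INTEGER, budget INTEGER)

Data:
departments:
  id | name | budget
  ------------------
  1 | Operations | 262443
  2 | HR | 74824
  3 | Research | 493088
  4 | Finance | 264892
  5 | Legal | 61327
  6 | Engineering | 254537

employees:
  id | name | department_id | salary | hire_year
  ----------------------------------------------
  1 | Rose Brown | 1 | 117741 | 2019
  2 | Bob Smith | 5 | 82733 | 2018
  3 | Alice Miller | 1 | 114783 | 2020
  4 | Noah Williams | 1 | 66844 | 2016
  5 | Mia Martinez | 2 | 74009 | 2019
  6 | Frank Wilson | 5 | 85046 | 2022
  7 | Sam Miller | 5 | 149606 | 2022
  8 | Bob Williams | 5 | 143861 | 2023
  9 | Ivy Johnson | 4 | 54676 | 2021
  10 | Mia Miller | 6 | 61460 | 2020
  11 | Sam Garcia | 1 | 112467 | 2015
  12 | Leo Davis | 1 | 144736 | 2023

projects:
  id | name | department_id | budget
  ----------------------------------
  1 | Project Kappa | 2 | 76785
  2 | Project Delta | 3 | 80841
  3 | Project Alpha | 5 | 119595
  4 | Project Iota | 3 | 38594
SELECT c.name, p.name AS department, c.budget FROM projects c JOIN departments p ON c.department_id = p.id WHERE c.budget < 137773

Execution result:
name | department | budget
Project Kappa | HR | 76785
Project Delta | Research | 80841
Project Alpha | Legal | 119595
Project Iota | Research | 38594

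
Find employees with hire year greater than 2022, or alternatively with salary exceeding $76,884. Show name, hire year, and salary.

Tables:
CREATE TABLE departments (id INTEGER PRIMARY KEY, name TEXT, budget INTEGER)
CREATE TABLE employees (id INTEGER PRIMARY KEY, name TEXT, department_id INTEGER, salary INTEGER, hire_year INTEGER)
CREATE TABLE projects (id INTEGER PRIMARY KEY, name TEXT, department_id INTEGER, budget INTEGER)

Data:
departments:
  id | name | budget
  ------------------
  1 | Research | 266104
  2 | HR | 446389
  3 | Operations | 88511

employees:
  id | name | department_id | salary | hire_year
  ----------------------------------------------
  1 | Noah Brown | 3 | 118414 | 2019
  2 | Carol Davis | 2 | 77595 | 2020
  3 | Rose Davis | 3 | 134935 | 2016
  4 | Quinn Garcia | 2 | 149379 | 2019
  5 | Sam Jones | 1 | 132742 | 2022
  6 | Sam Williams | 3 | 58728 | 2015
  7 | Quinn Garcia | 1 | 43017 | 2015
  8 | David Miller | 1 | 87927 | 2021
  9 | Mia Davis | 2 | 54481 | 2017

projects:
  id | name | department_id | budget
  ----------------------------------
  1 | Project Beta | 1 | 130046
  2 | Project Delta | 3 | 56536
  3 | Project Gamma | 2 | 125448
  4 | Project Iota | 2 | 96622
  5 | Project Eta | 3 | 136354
SELECT name, hire_year, salary FROM employees WHERE hire_year > 2022 OR salary > 76884

Execution result:
name | hire_year | salary
Noah Brown | 2019 | 118414
Carol Davis | 2020 | 77595
Rose Davis | 2016 | 134935
Quinn Garcia | 2019 | 149379
Sam Jones | 2022 | 132742
David Miller | 2021 | 87927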